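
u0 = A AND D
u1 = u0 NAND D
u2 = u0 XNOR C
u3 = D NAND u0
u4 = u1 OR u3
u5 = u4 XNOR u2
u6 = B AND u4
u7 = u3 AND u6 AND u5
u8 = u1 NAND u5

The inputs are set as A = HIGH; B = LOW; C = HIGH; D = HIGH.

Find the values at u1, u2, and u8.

u0 = A AND D = HIGH AND HIGH = HIGH
u1 = u0 NAND D = HIGH NAND HIGH = LOW
u2 = u0 XNOR C = HIGH XNOR HIGH = HIGH
u3 = D NAND u0 = HIGH NAND HIGH = LOW
u4 = u1 OR u3 = LOW OR LOW = LOW
u5 = u4 XNOR u2 = LOW XNOR HIGH = LOW
u8 = u1 NAND u5 = LOW NAND LOW = HIGH

u1 = LOW  u2 = HIGH  u8 = HIGH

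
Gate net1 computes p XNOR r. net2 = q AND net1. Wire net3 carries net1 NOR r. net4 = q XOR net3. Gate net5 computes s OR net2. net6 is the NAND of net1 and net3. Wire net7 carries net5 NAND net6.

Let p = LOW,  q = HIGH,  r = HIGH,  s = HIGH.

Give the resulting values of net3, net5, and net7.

net1 = p XNOR r = LOW XNOR HIGH = LOW
net2 = q AND net1 = HIGH AND LOW = LOW
net3 = net1 NOR r = LOW NOR HIGH = LOW
net5 = s OR net2 = HIGH OR LOW = HIGH
net6 = net1 NAND net3 = LOW NAND LOW = HIGH
net7 = net5 NAND net6 = HIGH NAND HIGH = LOW

net3 = LOW; net5 = HIGH; net7 = LOW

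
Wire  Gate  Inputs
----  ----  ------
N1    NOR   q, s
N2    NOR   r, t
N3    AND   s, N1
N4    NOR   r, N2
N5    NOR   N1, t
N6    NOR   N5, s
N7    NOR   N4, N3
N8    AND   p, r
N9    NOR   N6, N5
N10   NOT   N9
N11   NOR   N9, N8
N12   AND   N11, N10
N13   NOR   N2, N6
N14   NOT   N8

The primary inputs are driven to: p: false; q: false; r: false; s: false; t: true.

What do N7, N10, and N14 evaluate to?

N1 = q NOR s = false NOR false = true
N2 = r NOR t = false NOR true = false
N3 = s AND N1 = false AND true = false
N4 = r NOR N2 = false NOR false = true
N5 = N1 NOR t = true NOR true = false
N6 = N5 NOR s = false NOR false = true
N7 = N4 NOR N3 = true NOR false = false
N8 = p AND r = false AND false = false
N9 = N6 NOR N5 = true NOR false = false
N10 = NOT N9 = NOT false = true
N14 = NOT N8 = NOT false = true

N7 = false; N10 = true; N14 = true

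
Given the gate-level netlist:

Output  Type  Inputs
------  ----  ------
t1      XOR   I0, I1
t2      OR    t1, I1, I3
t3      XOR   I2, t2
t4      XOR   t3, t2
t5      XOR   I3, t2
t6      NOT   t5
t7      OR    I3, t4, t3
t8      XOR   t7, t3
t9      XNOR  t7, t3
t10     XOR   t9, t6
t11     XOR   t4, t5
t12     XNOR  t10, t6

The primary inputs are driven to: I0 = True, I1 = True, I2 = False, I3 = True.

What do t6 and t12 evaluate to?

t6 = True, t12 = False

t1 = I0 XOR I1 = True XOR True = False
t2 = t1 OR I1 OR I3 = False OR True OR True = True
t3 = I2 XOR t2 = False XOR True = True
t4 = t3 XOR t2 = True XOR True = False
t5 = I3 XOR t2 = True XOR True = False
t6 = NOT t5 = NOT False = True
t7 = I3 OR t4 OR t3 = True OR False OR True = True
t9 = t7 XNOR t3 = True XNOR True = True
t10 = t9 XOR t6 = True XOR True = False
t12 = t10 XNOR t6 = False XNOR True = False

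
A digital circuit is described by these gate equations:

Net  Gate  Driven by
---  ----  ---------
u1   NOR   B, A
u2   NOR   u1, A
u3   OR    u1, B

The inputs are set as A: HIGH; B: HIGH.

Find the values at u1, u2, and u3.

u1 = LOW, u2 = LOW, u3 = HIGH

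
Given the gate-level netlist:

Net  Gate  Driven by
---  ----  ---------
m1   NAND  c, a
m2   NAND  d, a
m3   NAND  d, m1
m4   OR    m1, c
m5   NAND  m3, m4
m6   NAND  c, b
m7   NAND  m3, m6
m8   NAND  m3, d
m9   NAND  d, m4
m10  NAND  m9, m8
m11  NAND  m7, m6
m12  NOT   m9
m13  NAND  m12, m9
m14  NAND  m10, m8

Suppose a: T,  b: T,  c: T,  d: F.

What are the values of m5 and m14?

m5 = F, m14 = T

m1 = c NAND a = T NAND T = F
m3 = d NAND m1 = F NAND F = T
m4 = m1 OR c = F OR T = T
m5 = m3 NAND m4 = T NAND T = F
m8 = m3 NAND d = T NAND F = T
m9 = d NAND m4 = F NAND T = T
m10 = m9 NAND m8 = T NAND T = F
m14 = m10 NAND m8 = F NAND T = T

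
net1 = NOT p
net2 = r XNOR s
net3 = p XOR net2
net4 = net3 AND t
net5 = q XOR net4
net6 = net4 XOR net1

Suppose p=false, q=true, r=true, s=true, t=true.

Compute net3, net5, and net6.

net3 = true  net5 = false  net6 = false

net1 = NOT p = NOT false = true
net2 = r XNOR s = true XNOR true = true
net3 = p XOR net2 = false XOR true = true
net4 = net3 AND t = true AND true = true
net5 = q XOR net4 = true XOR true = false
net6 = net4 XOR net1 = true XOR true = false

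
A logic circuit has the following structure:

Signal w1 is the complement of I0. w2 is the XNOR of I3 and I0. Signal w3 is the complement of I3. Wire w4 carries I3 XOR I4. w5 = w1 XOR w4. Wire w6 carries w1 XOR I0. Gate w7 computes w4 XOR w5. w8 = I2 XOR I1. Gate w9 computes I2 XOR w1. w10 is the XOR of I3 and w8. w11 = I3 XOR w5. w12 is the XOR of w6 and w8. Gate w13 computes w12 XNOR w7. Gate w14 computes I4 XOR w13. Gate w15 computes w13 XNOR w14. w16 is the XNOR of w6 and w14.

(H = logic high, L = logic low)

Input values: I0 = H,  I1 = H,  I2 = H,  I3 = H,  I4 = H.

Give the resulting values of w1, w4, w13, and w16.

w1 = L, w4 = L, w13 = L, w16 = H

w1 = NOT I0 = NOT H = L
w4 = I3 XOR I4 = H XOR H = L
w5 = w1 XOR w4 = L XOR L = L
w6 = w1 XOR I0 = L XOR H = H
w7 = w4 XOR w5 = L XOR L = L
w8 = I2 XOR I1 = H XOR H = L
w12 = w6 XOR w8 = H XOR L = H
w13 = w12 XNOR w7 = H XNOR L = L
w14 = I4 XOR w13 = H XOR L = H
w16 = w6 XNOR w14 = H XNOR H = H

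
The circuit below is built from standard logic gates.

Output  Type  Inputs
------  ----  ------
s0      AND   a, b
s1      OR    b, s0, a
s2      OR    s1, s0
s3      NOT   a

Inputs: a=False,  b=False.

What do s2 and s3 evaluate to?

s0 = a AND b = False AND False = False
s1 = b OR s0 OR a = False OR False OR False = False
s2 = s1 OR s0 = False OR False = False
s3 = NOT a = NOT False = True

s2 = False; s3 = True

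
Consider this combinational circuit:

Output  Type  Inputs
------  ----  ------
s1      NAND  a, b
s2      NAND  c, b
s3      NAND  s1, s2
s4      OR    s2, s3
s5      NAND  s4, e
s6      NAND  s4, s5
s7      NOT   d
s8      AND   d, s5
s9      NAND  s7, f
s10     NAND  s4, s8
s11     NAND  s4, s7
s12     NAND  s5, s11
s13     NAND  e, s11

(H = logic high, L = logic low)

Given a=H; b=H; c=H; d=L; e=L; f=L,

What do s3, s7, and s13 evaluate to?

s1 = a NAND b = H NAND H = L
s2 = c NAND b = H NAND H = L
s3 = s1 NAND s2 = L NAND L = H
s4 = s2 OR s3 = L OR H = H
s7 = NOT d = NOT L = H
s11 = s4 NAND s7 = H NAND H = L
s13 = e NAND s11 = L NAND L = H

s3 = H, s7 = H, s13 = H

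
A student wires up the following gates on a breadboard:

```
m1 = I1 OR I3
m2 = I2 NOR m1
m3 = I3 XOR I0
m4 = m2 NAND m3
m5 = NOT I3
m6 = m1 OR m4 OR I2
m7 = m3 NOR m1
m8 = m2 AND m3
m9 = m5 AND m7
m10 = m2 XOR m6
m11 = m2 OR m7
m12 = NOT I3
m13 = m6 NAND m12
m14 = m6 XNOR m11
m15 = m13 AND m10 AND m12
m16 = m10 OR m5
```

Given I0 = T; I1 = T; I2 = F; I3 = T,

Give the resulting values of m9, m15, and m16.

m9 = F; m15 = F; m16 = T

m1 = I1 OR I3 = T OR T = T
m2 = I2 NOR m1 = F NOR T = F
m3 = I3 XOR I0 = T XOR T = F
m4 = m2 NAND m3 = F NAND F = T
m5 = NOT I3 = NOT T = F
m6 = m1 OR m4 OR I2 = T OR T OR F = T
m7 = m3 NOR m1 = F NOR T = F
m9 = m5 AND m7 = F AND F = F
m10 = m2 XOR m6 = F XOR T = T
m12 = NOT I3 = NOT T = F
m13 = m6 NAND m12 = T NAND F = T
m15 = m13 AND m10 AND m12 = T AND T AND F = F
m16 = m10 OR m5 = T OR F = T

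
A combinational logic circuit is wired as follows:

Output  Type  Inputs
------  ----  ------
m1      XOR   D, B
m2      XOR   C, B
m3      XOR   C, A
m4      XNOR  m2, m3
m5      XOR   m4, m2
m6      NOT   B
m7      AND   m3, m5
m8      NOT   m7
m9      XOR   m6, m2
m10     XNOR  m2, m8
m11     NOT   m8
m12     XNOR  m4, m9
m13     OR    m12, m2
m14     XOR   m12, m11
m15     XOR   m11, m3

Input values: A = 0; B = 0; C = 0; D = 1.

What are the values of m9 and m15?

m9 = 1; m15 = 0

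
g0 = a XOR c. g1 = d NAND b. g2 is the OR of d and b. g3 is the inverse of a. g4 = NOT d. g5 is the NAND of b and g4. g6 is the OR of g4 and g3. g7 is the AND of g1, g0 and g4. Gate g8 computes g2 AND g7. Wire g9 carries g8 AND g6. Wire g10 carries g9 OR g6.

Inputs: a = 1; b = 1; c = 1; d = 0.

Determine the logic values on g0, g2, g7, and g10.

g0 = a XOR c = 1 XOR 1 = 0
g1 = d NAND b = 0 NAND 1 = 1
g2 = d OR b = 0 OR 1 = 1
g3 = NOT a = NOT 1 = 0
g4 = NOT d = NOT 0 = 1
g6 = g4 OR g3 = 1 OR 0 = 1
g7 = g1 AND g0 AND g4 = 1 AND 0 AND 1 = 0
g8 = g2 AND g7 = 1 AND 0 = 0
g9 = g8 AND g6 = 0 AND 1 = 0
g10 = g9 OR g6 = 0 OR 1 = 1

g0 = 0, g2 = 1, g7 = 0, g10 = 1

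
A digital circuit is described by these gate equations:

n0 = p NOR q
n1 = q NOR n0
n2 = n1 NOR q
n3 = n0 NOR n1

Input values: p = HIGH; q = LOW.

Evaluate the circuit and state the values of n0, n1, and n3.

n0 = LOW  n1 = HIGH  n3 = LOW

n0 = p NOR q = HIGH NOR LOW = LOW
n1 = q NOR n0 = LOW NOR LOW = HIGH
n3 = n0 NOR n1 = LOW NOR HIGH = LOW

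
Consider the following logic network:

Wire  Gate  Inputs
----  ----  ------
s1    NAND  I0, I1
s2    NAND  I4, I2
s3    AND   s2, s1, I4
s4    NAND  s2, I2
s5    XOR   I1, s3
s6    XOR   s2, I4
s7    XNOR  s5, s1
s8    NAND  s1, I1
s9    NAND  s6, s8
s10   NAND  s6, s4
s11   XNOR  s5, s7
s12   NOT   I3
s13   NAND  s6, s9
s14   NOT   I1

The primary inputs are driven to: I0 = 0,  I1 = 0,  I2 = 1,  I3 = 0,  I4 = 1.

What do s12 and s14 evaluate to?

s12 = 1; s14 = 1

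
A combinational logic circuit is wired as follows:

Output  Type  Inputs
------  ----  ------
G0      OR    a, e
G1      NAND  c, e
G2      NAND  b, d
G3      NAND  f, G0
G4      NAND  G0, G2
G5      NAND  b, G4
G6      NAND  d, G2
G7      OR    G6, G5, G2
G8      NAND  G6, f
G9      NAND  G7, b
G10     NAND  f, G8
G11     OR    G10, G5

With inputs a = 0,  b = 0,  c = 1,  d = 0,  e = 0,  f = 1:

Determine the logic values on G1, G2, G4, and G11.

G0 = a OR e = 0 OR 0 = 0
G1 = c NAND e = 1 NAND 0 = 1
G2 = b NAND d = 0 NAND 0 = 1
G4 = G0 NAND G2 = 0 NAND 1 = 1
G5 = b NAND G4 = 0 NAND 1 = 1
G6 = d NAND G2 = 0 NAND 1 = 1
G8 = G6 NAND f = 1 NAND 1 = 0
G10 = f NAND G8 = 1 NAND 0 = 1
G11 = G10 OR G5 = 1 OR 1 = 1

G1 = 1, G2 = 1, G4 = 1, G11 = 1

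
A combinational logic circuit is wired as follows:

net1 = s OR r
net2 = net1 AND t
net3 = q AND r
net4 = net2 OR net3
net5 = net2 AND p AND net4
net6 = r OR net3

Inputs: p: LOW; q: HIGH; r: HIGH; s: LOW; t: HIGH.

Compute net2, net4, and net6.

net1 = s OR r = LOW OR HIGH = HIGH
net2 = net1 AND t = HIGH AND HIGH = HIGH
net3 = q AND r = HIGH AND HIGH = HIGH
net4 = net2 OR net3 = HIGH OR HIGH = HIGH
net6 = r OR net3 = HIGH OR HIGH = HIGH

net2 = HIGH  net4 = HIGH  net6 = HIGH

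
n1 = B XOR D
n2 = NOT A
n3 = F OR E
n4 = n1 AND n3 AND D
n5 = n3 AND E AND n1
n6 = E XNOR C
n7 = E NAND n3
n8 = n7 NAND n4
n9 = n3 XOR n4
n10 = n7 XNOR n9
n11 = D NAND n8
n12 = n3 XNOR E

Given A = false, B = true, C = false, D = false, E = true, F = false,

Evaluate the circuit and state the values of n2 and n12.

n2 = NOT A = NOT false = true
n3 = F OR E = false OR true = true
n12 = n3 XNOR E = true XNOR true = true

n2 = true, n12 = true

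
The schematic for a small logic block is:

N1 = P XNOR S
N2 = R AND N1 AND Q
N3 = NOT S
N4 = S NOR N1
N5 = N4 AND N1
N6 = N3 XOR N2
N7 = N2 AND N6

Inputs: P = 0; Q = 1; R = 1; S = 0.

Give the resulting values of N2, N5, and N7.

N2 = 1, N5 = 0, N7 = 0

N1 = P XNOR S = 0 XNOR 0 = 1
N2 = R AND N1 AND Q = 1 AND 1 AND 1 = 1
N3 = NOT S = NOT 0 = 1
N4 = S NOR N1 = 0 NOR 1 = 0
N5 = N4 AND N1 = 0 AND 1 = 0
N6 = N3 XOR N2 = 1 XOR 1 = 0
N7 = N2 AND N6 = 1 AND 0 = 0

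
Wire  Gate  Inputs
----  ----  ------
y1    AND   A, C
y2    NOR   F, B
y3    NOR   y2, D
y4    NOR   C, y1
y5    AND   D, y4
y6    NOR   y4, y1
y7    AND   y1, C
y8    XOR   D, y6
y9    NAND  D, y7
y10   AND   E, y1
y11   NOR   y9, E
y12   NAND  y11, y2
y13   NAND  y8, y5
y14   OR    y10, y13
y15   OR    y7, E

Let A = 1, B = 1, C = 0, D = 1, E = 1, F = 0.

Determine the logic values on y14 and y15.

y14 = 0, y15 = 1

y1 = A AND C = 1 AND 0 = 0
y4 = C NOR y1 = 0 NOR 0 = 1
y5 = D AND y4 = 1 AND 1 = 1
y6 = y4 NOR y1 = 1 NOR 0 = 0
y7 = y1 AND C = 0 AND 0 = 0
y8 = D XOR y6 = 1 XOR 0 = 1
y10 = E AND y1 = 1 AND 0 = 0
y13 = y8 NAND y5 = 1 NAND 1 = 0
y14 = y10 OR y13 = 0 OR 0 = 0
y15 = y7 OR E = 0 OR 1 = 1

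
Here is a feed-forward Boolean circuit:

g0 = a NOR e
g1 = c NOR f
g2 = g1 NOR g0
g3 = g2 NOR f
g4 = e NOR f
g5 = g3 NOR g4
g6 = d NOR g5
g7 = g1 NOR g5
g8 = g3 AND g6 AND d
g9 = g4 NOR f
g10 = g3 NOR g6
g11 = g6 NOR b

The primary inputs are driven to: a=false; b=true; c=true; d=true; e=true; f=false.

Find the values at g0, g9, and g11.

g0 = false, g9 = true, g11 = false

g0 = a NOR e = false NOR true = false
g1 = c NOR f = true NOR false = false
g2 = g1 NOR g0 = false NOR false = true
g3 = g2 NOR f = true NOR false = false
g4 = e NOR f = true NOR false = false
g5 = g3 NOR g4 = false NOR false = true
g6 = d NOR g5 = true NOR true = false
g9 = g4 NOR f = false NOR false = true
g11 = g6 NOR b = false NOR true = false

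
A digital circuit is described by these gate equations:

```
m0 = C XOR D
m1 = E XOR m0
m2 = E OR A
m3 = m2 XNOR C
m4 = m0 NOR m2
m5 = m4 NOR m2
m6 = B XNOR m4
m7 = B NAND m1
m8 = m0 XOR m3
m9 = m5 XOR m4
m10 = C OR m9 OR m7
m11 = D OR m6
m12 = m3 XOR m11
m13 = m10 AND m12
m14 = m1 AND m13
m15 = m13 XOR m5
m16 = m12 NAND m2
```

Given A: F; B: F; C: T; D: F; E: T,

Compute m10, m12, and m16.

m0 = C XOR D = T XOR F = T
m1 = E XOR m0 = T XOR T = F
m2 = E OR A = T OR F = T
m3 = m2 XNOR C = T XNOR T = T
m4 = m0 NOR m2 = T NOR T = F
m5 = m4 NOR m2 = F NOR T = F
m6 = B XNOR m4 = F XNOR F = T
m7 = B NAND m1 = F NAND F = T
m9 = m5 XOR m4 = F XOR F = F
m10 = C OR m9 OR m7 = T OR F OR T = T
m11 = D OR m6 = F OR T = T
m12 = m3 XOR m11 = T XOR T = F
m16 = m12 NAND m2 = F NAND T = T

m10 = T, m12 = F, m16 = T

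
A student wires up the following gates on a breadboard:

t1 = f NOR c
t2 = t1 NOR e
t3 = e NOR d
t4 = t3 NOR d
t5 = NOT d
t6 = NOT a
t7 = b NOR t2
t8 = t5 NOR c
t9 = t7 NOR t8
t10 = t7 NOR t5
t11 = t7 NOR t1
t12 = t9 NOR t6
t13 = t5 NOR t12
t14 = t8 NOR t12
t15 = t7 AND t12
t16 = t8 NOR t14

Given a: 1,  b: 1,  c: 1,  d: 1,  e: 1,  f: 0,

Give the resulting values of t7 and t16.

t7 = 0  t16 = 0

t1 = f NOR c = 0 NOR 1 = 0
t2 = t1 NOR e = 0 NOR 1 = 0
t5 = NOT d = NOT 1 = 0
t6 = NOT a = NOT 1 = 0
t7 = b NOR t2 = 1 NOR 0 = 0
t8 = t5 NOR c = 0 NOR 1 = 0
t9 = t7 NOR t8 = 0 NOR 0 = 1
t12 = t9 NOR t6 = 1 NOR 0 = 0
t14 = t8 NOR t12 = 0 NOR 0 = 1
t16 = t8 NOR t14 = 0 NOR 1 = 0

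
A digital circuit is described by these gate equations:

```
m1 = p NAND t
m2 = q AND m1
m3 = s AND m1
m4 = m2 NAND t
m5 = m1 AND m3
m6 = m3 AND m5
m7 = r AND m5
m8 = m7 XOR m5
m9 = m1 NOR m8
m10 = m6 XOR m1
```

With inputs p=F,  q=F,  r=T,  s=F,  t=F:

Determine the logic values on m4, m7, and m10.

m4 = T  m7 = F  m10 = T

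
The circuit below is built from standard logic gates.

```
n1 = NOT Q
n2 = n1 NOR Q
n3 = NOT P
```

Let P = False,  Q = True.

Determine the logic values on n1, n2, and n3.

n1 = False, n2 = False, n3 = True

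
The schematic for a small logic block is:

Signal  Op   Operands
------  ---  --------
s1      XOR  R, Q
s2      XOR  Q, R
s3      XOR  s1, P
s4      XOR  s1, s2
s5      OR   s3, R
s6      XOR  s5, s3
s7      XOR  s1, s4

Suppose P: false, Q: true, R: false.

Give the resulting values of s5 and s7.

s5 = true, s7 = true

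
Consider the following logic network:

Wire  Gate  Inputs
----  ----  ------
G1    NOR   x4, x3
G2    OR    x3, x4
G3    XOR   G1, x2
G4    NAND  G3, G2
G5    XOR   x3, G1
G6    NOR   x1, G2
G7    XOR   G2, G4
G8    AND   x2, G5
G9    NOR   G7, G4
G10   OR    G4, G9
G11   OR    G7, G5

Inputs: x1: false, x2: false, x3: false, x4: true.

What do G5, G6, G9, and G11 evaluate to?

G1 = x4 NOR x3 = true NOR false = false
G2 = x3 OR x4 = false OR true = true
G3 = G1 XOR x2 = false XOR false = false
G4 = G3 NAND G2 = false NAND true = true
G5 = x3 XOR G1 = false XOR false = false
G6 = x1 NOR G2 = false NOR true = false
G7 = G2 XOR G4 = true XOR true = false
G9 = G7 NOR G4 = false NOR true = false
G11 = G7 OR G5 = false OR false = false

G5 = false, G6 = false, G9 = false, G11 = false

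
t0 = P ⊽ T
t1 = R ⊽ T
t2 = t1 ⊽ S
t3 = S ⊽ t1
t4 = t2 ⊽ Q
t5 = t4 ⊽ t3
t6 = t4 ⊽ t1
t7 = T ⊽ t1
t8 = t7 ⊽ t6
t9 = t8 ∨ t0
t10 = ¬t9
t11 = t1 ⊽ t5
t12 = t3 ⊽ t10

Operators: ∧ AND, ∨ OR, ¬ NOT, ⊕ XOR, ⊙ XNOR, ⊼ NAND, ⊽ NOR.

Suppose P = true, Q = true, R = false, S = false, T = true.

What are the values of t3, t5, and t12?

t0 = P NOR T = true NOR true = false
t1 = R NOR T = false NOR true = false
t2 = t1 NOR S = false NOR false = true
t3 = S NOR t1 = false NOR false = true
t4 = t2 NOR Q = true NOR true = false
t5 = t4 NOR t3 = false NOR true = false
t6 = t4 NOR t1 = false NOR false = true
t7 = T NOR t1 = true NOR false = false
t8 = t7 NOR t6 = false NOR true = false
t9 = t8 OR t0 = false OR false = false
t10 = NOT t9 = NOT false = true
t12 = t3 NOR t10 = true NOR true = false

t3 = true; t5 = false; t12 = false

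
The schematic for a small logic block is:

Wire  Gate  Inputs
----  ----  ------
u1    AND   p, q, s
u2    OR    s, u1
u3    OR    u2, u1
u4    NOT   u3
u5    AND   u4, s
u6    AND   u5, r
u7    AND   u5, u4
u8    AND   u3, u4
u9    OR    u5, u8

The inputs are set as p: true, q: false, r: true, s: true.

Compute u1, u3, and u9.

u1 = p AND q AND s = true AND false AND true = false
u2 = s OR u1 = true OR false = true
u3 = u2 OR u1 = true OR false = true
u4 = NOT u3 = NOT true = false
u5 = u4 AND s = false AND true = false
u8 = u3 AND u4 = true AND false = false
u9 = u5 OR u8 = false OR false = false

u1 = false, u3 = true, u9 = false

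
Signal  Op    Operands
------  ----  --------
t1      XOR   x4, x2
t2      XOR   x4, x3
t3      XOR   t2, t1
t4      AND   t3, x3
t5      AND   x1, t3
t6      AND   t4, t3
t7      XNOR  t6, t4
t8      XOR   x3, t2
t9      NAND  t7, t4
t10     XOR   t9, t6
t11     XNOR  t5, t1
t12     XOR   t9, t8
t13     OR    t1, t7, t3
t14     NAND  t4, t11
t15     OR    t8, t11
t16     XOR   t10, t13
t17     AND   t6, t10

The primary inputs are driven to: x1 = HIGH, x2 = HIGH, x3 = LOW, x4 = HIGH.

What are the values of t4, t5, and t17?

t4 = LOW, t5 = HIGH, t17 = LOW

t1 = x4 XOR x2 = HIGH XOR HIGH = LOW
t2 = x4 XOR x3 = HIGH XOR LOW = HIGH
t3 = t2 XOR t1 = HIGH XOR LOW = HIGH
t4 = t3 AND x3 = HIGH AND LOW = LOW
t5 = x1 AND t3 = HIGH AND HIGH = HIGH
t6 = t4 AND t3 = LOW AND HIGH = LOW
t7 = t6 XNOR t4 = LOW XNOR LOW = HIGH
t9 = t7 NAND t4 = HIGH NAND LOW = HIGH
t10 = t9 XOR t6 = HIGH XOR LOW = HIGH
t17 = t6 AND t10 = LOW AND HIGH = LOW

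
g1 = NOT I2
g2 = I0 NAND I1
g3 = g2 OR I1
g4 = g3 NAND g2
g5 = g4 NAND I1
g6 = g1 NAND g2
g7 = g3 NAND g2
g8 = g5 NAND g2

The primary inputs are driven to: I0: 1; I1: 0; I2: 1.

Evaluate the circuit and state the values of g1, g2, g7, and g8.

g1 = NOT I2 = NOT 1 = 0
g2 = I0 NAND I1 = 1 NAND 0 = 1
g3 = g2 OR I1 = 1 OR 0 = 1
g4 = g3 NAND g2 = 1 NAND 1 = 0
g5 = g4 NAND I1 = 0 NAND 0 = 1
g7 = g3 NAND g2 = 1 NAND 1 = 0
g8 = g5 NAND g2 = 1 NAND 1 = 0

g1 = 0  g2 = 1  g7 = 0  g8 = 0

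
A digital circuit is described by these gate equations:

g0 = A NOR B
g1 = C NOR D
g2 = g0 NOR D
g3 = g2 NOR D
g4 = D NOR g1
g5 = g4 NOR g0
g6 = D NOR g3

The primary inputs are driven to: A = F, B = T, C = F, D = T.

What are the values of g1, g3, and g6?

g1 = F; g3 = F; g6 = F

g0 = A NOR B = F NOR T = F
g1 = C NOR D = F NOR T = F
g2 = g0 NOR D = F NOR T = F
g3 = g2 NOR D = F NOR T = F
g6 = D NOR g3 = T NOR F = F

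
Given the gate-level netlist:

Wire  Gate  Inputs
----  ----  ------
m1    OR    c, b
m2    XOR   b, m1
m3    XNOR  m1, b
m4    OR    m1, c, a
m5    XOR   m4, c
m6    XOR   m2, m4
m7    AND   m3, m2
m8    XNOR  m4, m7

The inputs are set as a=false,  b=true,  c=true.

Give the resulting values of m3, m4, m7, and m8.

m3 = true, m4 = true, m7 = false, m8 = false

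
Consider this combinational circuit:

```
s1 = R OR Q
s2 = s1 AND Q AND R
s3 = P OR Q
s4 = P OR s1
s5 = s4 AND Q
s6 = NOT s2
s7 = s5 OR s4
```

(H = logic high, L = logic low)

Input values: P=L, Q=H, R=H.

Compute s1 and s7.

s1 = H, s7 = H

s1 = R OR Q = H OR H = H
s4 = P OR s1 = L OR H = H
s5 = s4 AND Q = H AND H = H
s7 = s5 OR s4 = H OR H = H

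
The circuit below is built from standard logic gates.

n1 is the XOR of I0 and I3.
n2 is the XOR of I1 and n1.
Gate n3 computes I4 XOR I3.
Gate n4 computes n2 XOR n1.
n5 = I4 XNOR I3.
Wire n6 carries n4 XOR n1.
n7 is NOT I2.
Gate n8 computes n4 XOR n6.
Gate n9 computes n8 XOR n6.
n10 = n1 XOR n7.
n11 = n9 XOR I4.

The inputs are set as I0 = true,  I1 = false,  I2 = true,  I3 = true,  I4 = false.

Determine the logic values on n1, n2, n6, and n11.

n1 = false  n2 = false  n6 = false  n11 = false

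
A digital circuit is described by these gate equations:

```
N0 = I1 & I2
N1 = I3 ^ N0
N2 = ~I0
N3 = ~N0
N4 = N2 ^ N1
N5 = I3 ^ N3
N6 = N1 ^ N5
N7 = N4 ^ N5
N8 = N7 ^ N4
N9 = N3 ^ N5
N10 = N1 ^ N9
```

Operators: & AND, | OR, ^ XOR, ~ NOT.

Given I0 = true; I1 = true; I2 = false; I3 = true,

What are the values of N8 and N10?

N8 = false  N10 = false

N0 = I1 AND I2 = true AND false = false
N1 = I3 XOR N0 = true XOR false = true
N2 = NOT I0 = NOT true = false
N3 = NOT N0 = NOT false = true
N4 = N2 XOR N1 = false XOR true = true
N5 = I3 XOR N3 = true XOR true = false
N7 = N4 XOR N5 = true XOR false = true
N8 = N7 XOR N4 = true XOR true = false
N9 = N3 XOR N5 = true XOR false = true
N10 = N1 XOR N9 = true XOR true = false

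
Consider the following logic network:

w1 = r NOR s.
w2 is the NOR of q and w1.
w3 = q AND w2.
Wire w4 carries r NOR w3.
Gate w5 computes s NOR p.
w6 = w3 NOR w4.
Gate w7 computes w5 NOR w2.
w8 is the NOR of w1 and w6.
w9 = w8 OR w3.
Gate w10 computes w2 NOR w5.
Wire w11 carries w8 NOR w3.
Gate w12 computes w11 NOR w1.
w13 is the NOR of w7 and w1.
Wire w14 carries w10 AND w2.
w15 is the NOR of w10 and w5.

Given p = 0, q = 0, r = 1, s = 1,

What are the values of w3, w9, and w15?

w1 = r NOR s = 1 NOR 1 = 0
w2 = q NOR w1 = 0 NOR 0 = 1
w3 = q AND w2 = 0 AND 1 = 0
w4 = r NOR w3 = 1 NOR 0 = 0
w5 = s NOR p = 1 NOR 0 = 0
w6 = w3 NOR w4 = 0 NOR 0 = 1
w8 = w1 NOR w6 = 0 NOR 1 = 0
w9 = w8 OR w3 = 0 OR 0 = 0
w10 = w2 NOR w5 = 1 NOR 0 = 0
w15 = w10 NOR w5 = 0 NOR 0 = 1

w3 = 0, w9 = 0, w15 = 1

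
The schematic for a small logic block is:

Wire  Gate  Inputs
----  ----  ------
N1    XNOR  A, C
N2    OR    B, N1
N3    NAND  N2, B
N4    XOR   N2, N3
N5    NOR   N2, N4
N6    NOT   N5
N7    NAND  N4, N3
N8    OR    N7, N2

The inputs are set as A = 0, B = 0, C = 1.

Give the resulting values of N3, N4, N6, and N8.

N3 = 1  N4 = 1  N6 = 1  N8 = 0

N1 = A XNOR C = 0 XNOR 1 = 0
N2 = B OR N1 = 0 OR 0 = 0
N3 = N2 NAND B = 0 NAND 0 = 1
N4 = N2 XOR N3 = 0 XOR 1 = 1
N5 = N2 NOR N4 = 0 NOR 1 = 0
N6 = NOT N5 = NOT 0 = 1
N7 = N4 NAND N3 = 1 NAND 1 = 0
N8 = N7 OR N2 = 0 OR 0 = 0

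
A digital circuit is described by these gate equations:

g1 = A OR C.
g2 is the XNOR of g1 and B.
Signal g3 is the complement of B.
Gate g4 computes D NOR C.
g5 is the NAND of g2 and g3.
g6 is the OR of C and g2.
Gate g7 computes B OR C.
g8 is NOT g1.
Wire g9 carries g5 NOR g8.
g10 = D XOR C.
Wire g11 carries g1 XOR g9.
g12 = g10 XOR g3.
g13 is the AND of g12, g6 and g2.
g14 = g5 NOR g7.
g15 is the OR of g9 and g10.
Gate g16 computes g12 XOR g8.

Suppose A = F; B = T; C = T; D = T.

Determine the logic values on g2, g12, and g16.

g1 = A OR C = F OR T = T
g2 = g1 XNOR B = T XNOR T = T
g3 = NOT B = NOT T = F
g8 = NOT g1 = NOT T = F
g10 = D XOR C = T XOR T = F
g12 = g10 XOR g3 = F XOR F = F
g16 = g12 XOR g8 = F XOR F = F

g2 = T; g12 = F; g16 = F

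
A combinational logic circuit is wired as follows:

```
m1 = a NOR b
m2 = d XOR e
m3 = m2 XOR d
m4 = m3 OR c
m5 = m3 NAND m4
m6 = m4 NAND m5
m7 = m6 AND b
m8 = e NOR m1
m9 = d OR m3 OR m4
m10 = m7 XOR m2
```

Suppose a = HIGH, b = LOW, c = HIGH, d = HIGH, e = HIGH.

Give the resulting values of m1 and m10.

m1 = a NOR b = HIGH NOR LOW = LOW
m2 = d XOR e = HIGH XOR HIGH = LOW
m3 = m2 XOR d = LOW XOR HIGH = HIGH
m4 = m3 OR c = HIGH OR HIGH = HIGH
m5 = m3 NAND m4 = HIGH NAND HIGH = LOW
m6 = m4 NAND m5 = HIGH NAND LOW = HIGH
m7 = m6 AND b = HIGH AND LOW = LOW
m10 = m7 XOR m2 = LOW XOR LOW = LOW

m1 = LOW  m10 = LOW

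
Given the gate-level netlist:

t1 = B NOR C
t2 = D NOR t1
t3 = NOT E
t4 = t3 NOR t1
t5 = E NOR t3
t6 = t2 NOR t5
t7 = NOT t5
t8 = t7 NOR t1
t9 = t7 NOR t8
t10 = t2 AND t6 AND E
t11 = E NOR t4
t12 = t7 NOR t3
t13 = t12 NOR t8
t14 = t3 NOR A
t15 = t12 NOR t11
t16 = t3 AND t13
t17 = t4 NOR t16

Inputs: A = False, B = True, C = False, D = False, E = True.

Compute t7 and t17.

t7 = True; t17 = False

t1 = B NOR C = True NOR False = False
t3 = NOT E = NOT True = False
t4 = t3 NOR t1 = False NOR False = True
t5 = E NOR t3 = True NOR False = False
t7 = NOT t5 = NOT False = True
t8 = t7 NOR t1 = True NOR False = False
t12 = t7 NOR t3 = True NOR False = False
t13 = t12 NOR t8 = False NOR False = True
t16 = t3 AND t13 = False AND True = False
t17 = t4 NOR t16 = True NOR False = False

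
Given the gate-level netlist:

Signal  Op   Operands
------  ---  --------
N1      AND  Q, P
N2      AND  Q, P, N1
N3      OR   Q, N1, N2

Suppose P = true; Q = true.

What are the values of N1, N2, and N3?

N1 = true, N2 = true, N3 = true

N1 = Q AND P = true AND true = true
N2 = Q AND P AND N1 = true AND true AND true = true
N3 = Q OR N1 OR N2 = true OR true OR true = true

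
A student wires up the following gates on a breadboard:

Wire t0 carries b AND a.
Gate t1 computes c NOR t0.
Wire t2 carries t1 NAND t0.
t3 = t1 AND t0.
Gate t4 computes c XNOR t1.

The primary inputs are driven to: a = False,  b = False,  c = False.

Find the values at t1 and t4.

t1 = True  t4 = False

t0 = b AND a = False AND False = False
t1 = c NOR t0 = False NOR False = True
t4 = c XNOR t1 = False XNOR True = False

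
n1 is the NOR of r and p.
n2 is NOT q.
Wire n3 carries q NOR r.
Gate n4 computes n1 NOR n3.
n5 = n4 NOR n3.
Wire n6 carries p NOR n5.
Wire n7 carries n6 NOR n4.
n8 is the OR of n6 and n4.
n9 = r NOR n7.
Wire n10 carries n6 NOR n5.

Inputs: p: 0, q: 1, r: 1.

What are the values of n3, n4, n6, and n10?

n1 = r NOR p = 1 NOR 0 = 0
n3 = q NOR r = 1 NOR 1 = 0
n4 = n1 NOR n3 = 0 NOR 0 = 1
n5 = n4 NOR n3 = 1 NOR 0 = 0
n6 = p NOR n5 = 0 NOR 0 = 1
n10 = n6 NOR n5 = 1 NOR 0 = 0

n3 = 0  n4 = 1  n6 = 1  n10 = 0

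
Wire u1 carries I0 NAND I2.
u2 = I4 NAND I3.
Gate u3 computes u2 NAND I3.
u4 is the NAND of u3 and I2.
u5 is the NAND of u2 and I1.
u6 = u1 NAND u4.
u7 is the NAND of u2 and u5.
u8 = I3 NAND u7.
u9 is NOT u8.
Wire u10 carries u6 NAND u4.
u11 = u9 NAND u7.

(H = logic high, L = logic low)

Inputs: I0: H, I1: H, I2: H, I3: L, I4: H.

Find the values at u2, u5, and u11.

u2 = H, u5 = L, u11 = H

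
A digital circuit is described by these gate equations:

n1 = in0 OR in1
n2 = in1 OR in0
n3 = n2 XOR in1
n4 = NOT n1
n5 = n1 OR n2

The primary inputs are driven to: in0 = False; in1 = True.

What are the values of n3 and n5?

n3 = False, n5 = True

n1 = in0 OR in1 = False OR True = True
n2 = in1 OR in0 = True OR False = True
n3 = n2 XOR in1 = True XOR True = False
n5 = n1 OR n2 = True OR True = True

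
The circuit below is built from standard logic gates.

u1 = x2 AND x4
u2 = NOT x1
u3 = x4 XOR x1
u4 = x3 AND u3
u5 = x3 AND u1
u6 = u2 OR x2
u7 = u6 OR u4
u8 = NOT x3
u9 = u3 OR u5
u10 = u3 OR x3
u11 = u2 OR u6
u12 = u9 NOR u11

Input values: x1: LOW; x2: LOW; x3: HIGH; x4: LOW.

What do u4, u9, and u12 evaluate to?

u4 = LOW  u9 = LOW  u12 = LOW

u1 = x2 AND x4 = LOW AND LOW = LOW
u2 = NOT x1 = NOT LOW = HIGH
u3 = x4 XOR x1 = LOW XOR LOW = LOW
u4 = x3 AND u3 = HIGH AND LOW = LOW
u5 = x3 AND u1 = HIGH AND LOW = LOW
u6 = u2 OR x2 = HIGH OR LOW = HIGH
u9 = u3 OR u5 = LOW OR LOW = LOW
u11 = u2 OR u6 = HIGH OR HIGH = HIGH
u12 = u9 NOR u11 = LOW NOR HIGH = LOW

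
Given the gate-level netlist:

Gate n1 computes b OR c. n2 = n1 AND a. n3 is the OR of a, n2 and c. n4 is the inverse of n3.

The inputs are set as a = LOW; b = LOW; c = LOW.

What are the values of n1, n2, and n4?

n1 = LOW; n2 = LOW; n4 = HIGH

n1 = b OR c = LOW OR LOW = LOW
n2 = n1 AND a = LOW AND LOW = LOW
n3 = a OR n2 OR c = LOW OR LOW OR LOW = LOW
n4 = NOT n3 = NOT LOW = HIGH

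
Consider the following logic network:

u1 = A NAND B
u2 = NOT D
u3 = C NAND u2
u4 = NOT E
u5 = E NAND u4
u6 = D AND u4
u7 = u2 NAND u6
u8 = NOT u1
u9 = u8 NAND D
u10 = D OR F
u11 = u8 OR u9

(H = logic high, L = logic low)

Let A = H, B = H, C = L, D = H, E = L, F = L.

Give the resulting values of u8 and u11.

u8 = H, u11 = H

u1 = A NAND B = H NAND H = L
u8 = NOT u1 = NOT L = H
u9 = u8 NAND D = H NAND H = L
u11 = u8 OR u9 = H OR L = H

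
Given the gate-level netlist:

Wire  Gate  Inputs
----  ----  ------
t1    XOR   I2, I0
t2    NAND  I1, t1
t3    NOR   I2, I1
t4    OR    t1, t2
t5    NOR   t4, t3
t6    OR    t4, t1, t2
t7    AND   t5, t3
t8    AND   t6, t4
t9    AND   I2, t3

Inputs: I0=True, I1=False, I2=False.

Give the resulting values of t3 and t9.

t3 = I2 NOR I1 = False NOR False = True
t9 = I2 AND t3 = False AND True = False

t3 = True  t9 = False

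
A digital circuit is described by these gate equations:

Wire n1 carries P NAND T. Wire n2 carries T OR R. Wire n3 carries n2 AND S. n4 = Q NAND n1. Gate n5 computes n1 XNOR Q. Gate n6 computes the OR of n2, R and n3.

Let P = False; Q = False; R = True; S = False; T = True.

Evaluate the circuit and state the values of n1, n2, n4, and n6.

n1 = True  n2 = True  n4 = True  n6 = True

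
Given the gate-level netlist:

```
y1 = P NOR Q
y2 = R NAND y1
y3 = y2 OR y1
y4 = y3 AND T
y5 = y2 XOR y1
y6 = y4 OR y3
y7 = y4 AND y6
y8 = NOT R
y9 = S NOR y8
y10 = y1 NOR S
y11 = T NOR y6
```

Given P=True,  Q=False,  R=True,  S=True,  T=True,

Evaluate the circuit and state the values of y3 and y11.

y1 = P NOR Q = True NOR False = False
y2 = R NAND y1 = True NAND False = True
y3 = y2 OR y1 = True OR False = True
y4 = y3 AND T = True AND True = True
y6 = y4 OR y3 = True OR True = True
y11 = T NOR y6 = True NOR True = False

y3 = True, y11 = False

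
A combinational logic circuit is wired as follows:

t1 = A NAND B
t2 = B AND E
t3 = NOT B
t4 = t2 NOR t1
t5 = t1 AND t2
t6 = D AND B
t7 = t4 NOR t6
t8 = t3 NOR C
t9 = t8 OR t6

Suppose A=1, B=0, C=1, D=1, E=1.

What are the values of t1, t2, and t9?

t1 = A NAND B = 1 NAND 0 = 1
t2 = B AND E = 0 AND 1 = 0
t3 = NOT B = NOT 0 = 1
t6 = D AND B = 1 AND 0 = 0
t8 = t3 NOR C = 1 NOR 1 = 0
t9 = t8 OR t6 = 0 OR 0 = 0

t1 = 1, t2 = 0, t9 = 0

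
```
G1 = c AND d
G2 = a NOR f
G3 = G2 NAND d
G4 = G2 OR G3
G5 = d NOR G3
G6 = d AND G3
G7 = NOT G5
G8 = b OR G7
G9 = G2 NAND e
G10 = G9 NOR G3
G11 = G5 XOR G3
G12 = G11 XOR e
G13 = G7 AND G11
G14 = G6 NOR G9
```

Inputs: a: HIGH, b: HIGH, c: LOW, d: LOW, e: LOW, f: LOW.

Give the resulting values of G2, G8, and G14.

G2 = LOW, G8 = HIGH, G14 = LOW

G2 = a NOR f = HIGH NOR LOW = LOW
G3 = G2 NAND d = LOW NAND LOW = HIGH
G5 = d NOR G3 = LOW NOR HIGH = LOW
G6 = d AND G3 = LOW AND HIGH = LOW
G7 = NOT G5 = NOT LOW = HIGH
G8 = b OR G7 = HIGH OR HIGH = HIGH
G9 = G2 NAND e = LOW NAND LOW = HIGH
G14 = G6 NOR G9 = LOW NOR HIGH = LOW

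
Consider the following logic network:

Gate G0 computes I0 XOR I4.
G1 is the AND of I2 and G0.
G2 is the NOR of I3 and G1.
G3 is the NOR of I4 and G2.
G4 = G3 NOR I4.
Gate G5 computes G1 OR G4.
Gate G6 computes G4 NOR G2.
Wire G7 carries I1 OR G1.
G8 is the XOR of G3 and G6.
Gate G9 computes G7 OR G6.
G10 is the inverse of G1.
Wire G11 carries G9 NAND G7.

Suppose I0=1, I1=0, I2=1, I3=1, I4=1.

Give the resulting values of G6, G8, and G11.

G6 = 1, G8 = 1, G11 = 1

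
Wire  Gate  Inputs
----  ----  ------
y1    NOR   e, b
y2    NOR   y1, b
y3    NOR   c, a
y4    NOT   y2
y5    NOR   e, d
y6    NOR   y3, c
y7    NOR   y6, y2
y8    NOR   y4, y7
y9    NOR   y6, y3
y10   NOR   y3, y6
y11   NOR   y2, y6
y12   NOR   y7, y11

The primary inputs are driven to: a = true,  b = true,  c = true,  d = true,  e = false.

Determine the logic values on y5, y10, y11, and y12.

y1 = e NOR b = false NOR true = false
y2 = y1 NOR b = false NOR true = false
y3 = c NOR a = true NOR true = false
y5 = e NOR d = false NOR true = false
y6 = y3 NOR c = false NOR true = false
y7 = y6 NOR y2 = false NOR false = true
y10 = y3 NOR y6 = false NOR false = true
y11 = y2 NOR y6 = false NOR false = true
y12 = y7 NOR y11 = true NOR true = false

y5 = false; y10 = true; y11 = true; y12 = false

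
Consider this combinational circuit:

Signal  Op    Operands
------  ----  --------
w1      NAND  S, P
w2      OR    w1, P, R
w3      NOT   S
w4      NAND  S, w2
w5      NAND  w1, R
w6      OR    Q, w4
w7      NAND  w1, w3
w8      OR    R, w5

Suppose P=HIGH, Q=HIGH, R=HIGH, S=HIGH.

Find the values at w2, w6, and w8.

w1 = S NAND P = HIGH NAND HIGH = LOW
w2 = w1 OR P OR R = LOW OR HIGH OR HIGH = HIGH
w4 = S NAND w2 = HIGH NAND HIGH = LOW
w5 = w1 NAND R = LOW NAND HIGH = HIGH
w6 = Q OR w4 = HIGH OR LOW = HIGH
w8 = R OR w5 = HIGH OR HIGH = HIGH

w2 = HIGH, w6 = HIGH, w8 = HIGH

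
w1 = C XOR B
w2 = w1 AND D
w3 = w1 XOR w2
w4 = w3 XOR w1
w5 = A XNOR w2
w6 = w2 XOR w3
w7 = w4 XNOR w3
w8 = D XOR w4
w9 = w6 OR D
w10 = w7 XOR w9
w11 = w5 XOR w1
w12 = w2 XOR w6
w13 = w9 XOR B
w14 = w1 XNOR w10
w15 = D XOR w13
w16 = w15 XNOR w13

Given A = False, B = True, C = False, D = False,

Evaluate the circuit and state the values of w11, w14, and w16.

w1 = C XOR B = False XOR True = True
w2 = w1 AND D = True AND False = False
w3 = w1 XOR w2 = True XOR False = True
w4 = w3 XOR w1 = True XOR True = False
w5 = A XNOR w2 = False XNOR False = True
w6 = w2 XOR w3 = False XOR True = True
w7 = w4 XNOR w3 = False XNOR True = False
w9 = w6 OR D = True OR False = True
w10 = w7 XOR w9 = False XOR True = True
w11 = w5 XOR w1 = True XOR True = False
w13 = w9 XOR B = True XOR True = False
w14 = w1 XNOR w10 = True XNOR True = True
w15 = D XOR w13 = False XOR False = False
w16 = w15 XNOR w13 = False XNOR False = True

w11 = False  w14 = True  w16 = True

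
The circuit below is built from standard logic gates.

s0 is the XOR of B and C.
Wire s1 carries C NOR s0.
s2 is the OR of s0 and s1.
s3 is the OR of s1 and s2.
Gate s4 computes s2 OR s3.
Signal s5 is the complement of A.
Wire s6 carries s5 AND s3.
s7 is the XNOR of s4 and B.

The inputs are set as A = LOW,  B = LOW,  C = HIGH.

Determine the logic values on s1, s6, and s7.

s1 = LOW, s6 = HIGH, s7 = LOW

s0 = B XOR C = LOW XOR HIGH = HIGH
s1 = C NOR s0 = HIGH NOR HIGH = LOW
s2 = s0 OR s1 = HIGH OR LOW = HIGH
s3 = s1 OR s2 = LOW OR HIGH = HIGH
s4 = s2 OR s3 = HIGH OR HIGH = HIGH
s5 = NOT A = NOT LOW = HIGH
s6 = s5 AND s3 = HIGH AND HIGH = HIGH
s7 = s4 XNOR B = HIGH XNOR LOW = LOW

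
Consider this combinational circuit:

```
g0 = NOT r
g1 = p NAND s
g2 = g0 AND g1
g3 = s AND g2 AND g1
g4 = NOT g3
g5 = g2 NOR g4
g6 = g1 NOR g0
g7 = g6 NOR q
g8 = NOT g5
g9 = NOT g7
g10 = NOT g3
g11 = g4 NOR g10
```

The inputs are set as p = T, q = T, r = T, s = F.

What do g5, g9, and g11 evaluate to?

g5 = F, g9 = T, g11 = F

g0 = NOT r = NOT T = F
g1 = p NAND s = T NAND F = T
g2 = g0 AND g1 = F AND T = F
g3 = s AND g2 AND g1 = F AND F AND T = F
g4 = NOT g3 = NOT F = T
g5 = g2 NOR g4 = F NOR T = F
g6 = g1 NOR g0 = T NOR F = F
g7 = g6 NOR q = F NOR T = F
g9 = NOT g7 = NOT F = T
g10 = NOT g3 = NOT F = T
g11 = g4 NOR g10 = T NOR T = F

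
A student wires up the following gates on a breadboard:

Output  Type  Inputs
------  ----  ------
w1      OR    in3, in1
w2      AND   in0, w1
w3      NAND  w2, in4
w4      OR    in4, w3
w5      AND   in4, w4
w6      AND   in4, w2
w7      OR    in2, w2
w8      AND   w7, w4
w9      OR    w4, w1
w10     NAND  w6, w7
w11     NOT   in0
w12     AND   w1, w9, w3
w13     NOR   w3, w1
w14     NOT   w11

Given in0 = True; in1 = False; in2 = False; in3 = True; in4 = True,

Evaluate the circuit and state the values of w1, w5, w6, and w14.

w1 = True; w5 = True; w6 = True; w14 = True

w1 = in3 OR in1 = True OR False = True
w2 = in0 AND w1 = True AND True = True
w3 = w2 NAND in4 = True NAND True = False
w4 = in4 OR w3 = True OR False = True
w5 = in4 AND w4 = True AND True = True
w6 = in4 AND w2 = True AND True = True
w11 = NOT in0 = NOT True = False
w14 = NOT w11 = NOT False = True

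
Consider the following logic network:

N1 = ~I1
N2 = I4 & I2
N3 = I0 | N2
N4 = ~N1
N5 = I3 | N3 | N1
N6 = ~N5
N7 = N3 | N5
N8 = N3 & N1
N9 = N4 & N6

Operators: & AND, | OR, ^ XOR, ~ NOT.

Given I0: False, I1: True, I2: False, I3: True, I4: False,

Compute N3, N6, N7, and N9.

N3 = False  N6 = False  N7 = True  N9 = False

N1 = NOT I1 = NOT True = False
N2 = I4 AND I2 = False AND False = False
N3 = I0 OR N2 = False OR False = False
N4 = NOT N1 = NOT False = True
N5 = I3 OR N3 OR N1 = True OR False OR False = True
N6 = NOT N5 = NOT True = False
N7 = N3 OR N5 = False OR True = True
N9 = N4 AND N6 = True AND False = False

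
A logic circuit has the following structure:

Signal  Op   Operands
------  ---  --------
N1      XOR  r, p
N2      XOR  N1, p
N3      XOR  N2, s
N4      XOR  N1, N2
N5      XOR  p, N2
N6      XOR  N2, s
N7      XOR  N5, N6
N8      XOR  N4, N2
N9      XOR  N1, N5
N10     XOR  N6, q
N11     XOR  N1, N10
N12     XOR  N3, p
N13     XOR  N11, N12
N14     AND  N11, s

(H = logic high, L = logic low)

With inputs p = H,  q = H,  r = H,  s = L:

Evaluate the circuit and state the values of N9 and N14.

N9 = L; N14 = L

N1 = r XOR p = H XOR H = L
N2 = N1 XOR p = L XOR H = H
N5 = p XOR N2 = H XOR H = L
N6 = N2 XOR s = H XOR L = H
N9 = N1 XOR N5 = L XOR L = L
N10 = N6 XOR q = H XOR H = L
N11 = N1 XOR N10 = L XOR L = L
N14 = N11 AND s = L AND L = L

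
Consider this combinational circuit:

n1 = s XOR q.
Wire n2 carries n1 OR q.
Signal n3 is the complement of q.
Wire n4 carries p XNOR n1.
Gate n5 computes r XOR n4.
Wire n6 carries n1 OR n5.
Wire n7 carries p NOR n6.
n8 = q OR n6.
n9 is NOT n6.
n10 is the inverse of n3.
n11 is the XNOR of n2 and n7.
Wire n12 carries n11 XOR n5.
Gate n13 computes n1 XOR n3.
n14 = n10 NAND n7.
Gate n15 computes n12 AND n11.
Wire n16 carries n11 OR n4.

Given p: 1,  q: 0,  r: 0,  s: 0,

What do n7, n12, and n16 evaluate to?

n1 = s XOR q = 0 XOR 0 = 0
n2 = n1 OR q = 0 OR 0 = 0
n4 = p XNOR n1 = 1 XNOR 0 = 0
n5 = r XOR n4 = 0 XOR 0 = 0
n6 = n1 OR n5 = 0 OR 0 = 0
n7 = p NOR n6 = 1 NOR 0 = 0
n11 = n2 XNOR n7 = 0 XNOR 0 = 1
n12 = n11 XOR n5 = 1 XOR 0 = 1
n16 = n11 OR n4 = 1 OR 0 = 1

n7 = 0, n12 = 1, n16 = 1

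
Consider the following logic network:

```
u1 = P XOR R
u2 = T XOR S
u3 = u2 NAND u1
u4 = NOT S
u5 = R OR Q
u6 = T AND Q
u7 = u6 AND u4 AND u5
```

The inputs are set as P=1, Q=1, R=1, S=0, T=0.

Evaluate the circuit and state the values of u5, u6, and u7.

u5 = 1, u6 = 0, u7 = 0

u4 = NOT S = NOT 0 = 1
u5 = R OR Q = 1 OR 1 = 1
u6 = T AND Q = 0 AND 1 = 0
u7 = u6 AND u4 AND u5 = 0 AND 1 AND 1 = 0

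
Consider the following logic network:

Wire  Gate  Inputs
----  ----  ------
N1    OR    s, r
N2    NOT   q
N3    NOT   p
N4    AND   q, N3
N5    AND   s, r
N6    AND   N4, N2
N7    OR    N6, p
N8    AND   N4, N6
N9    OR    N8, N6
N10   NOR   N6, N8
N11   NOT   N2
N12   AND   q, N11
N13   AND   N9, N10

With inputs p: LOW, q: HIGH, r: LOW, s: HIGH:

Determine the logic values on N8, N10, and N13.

N2 = NOT q = NOT HIGH = LOW
N3 = NOT p = NOT LOW = HIGH
N4 = q AND N3 = HIGH AND HIGH = HIGH
N6 = N4 AND N2 = HIGH AND LOW = LOW
N8 = N4 AND N6 = HIGH AND LOW = LOW
N9 = N8 OR N6 = LOW OR LOW = LOW
N10 = N6 NOR N8 = LOW NOR LOW = HIGH
N13 = N9 AND N10 = LOW AND HIGH = LOW

N8 = LOW, N10 = HIGH, N13 = LOW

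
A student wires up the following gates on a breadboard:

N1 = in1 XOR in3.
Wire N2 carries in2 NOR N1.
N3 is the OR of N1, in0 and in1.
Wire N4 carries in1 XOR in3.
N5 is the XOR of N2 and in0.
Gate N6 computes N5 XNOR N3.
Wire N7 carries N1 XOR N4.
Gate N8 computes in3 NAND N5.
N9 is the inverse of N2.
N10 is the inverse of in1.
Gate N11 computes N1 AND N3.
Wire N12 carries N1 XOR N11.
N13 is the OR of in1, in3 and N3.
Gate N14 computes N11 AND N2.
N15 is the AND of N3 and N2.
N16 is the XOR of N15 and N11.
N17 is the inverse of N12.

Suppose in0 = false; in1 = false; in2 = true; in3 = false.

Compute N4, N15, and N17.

N4 = false; N15 = false; N17 = true

N1 = in1 XOR in3 = false XOR false = false
N2 = in2 NOR N1 = true NOR false = false
N3 = N1 OR in0 OR in1 = false OR false OR false = false
N4 = in1 XOR in3 = false XOR false = false
N11 = N1 AND N3 = false AND false = false
N12 = N1 XOR N11 = false XOR false = false
N15 = N3 AND N2 = false AND false = false
N17 = NOT N12 = NOT false = true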